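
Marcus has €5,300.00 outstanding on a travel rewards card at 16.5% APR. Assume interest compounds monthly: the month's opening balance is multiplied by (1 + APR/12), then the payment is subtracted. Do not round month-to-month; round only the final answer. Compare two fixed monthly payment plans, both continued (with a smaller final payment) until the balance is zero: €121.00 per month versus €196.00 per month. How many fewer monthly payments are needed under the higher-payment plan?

33 fewer payments

Monthly rate r = 16.5%/12 = 1.375% = 0.01375.
At €121.00/mo: n = ⌈−ln(1 − rB₀/P)/ln(1+r)⌉ = 68 payments (last €62.36); total interest = total paid − €5,300.00 = €2,869.36.
At €196.00/mo: 35 payments (last €8.66); total interest €1,372.66.
Payments saved = 68 − 35 = 33.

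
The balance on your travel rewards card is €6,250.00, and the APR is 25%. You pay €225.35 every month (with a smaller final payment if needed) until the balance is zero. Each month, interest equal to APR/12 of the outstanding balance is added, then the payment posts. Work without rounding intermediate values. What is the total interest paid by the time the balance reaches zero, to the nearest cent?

€3,174.36

Monthly rate r = 25%/12 = 2.08333% = 0.0208333.
Payoff takes n = ⌈−ln(1 − rB₀/P)/ln(1+r)⌉ = ⌈41.819⌉ = 42 payments; the last is €185.01.
Total paid = 41·€225.35 + €185.01 = €9,424.36.
Total interest = total paid − principal = €9,424.36 − €6,250.00 = €3,174.36.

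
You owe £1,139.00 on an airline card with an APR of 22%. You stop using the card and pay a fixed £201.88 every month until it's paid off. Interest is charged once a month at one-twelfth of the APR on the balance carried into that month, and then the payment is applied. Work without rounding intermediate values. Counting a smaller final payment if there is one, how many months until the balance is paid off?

7 months

Monthly rate r = 22%/12 = 1.83333% = 0.0183333.
Recurrence: B ← B·(1+r) − £201.88.
Month 1: interest £20.88; balance after payment £958.00.
Month 2: interest £17.56; balance after payment £773.69.
Closed form: n = −ln(1 − rB₀/P)/ln(1+r) = −ln(0.89656)/ln(1.01833) ≈ 6.010, so the balance reaches zero during payment 7.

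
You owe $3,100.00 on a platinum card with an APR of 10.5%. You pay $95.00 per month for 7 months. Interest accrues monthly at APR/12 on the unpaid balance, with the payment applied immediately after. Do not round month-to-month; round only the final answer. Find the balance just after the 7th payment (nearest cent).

$2,612.22

Monthly rate r = 10.5%/12 = 0.875% = 0.00875.
Each month: B ← B·(1+r) − $95.00.
Month 1: interest $27.13; balance after payment $3,032.12.
Month 2: interest $26.53; balance after payment $2,963.66.
Month 3: interest $25.93; balance after payment $2,894.59.
Month 4: interest $25.33; balance after payment $2,824.92.
Month 5: interest $24.72; balance after payment $2,754.63.
Month 6: interest $24.10; balance after payment $2,683.74.
Month 7: interest $23.48; balance after payment $2,612.22.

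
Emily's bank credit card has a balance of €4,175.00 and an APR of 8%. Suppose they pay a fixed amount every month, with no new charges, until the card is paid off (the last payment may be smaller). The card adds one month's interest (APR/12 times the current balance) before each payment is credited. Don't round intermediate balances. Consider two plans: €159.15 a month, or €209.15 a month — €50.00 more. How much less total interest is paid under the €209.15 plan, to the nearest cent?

€109.16

Monthly rate r = 8%/12 = 0.666667% = 0.00666667.
At €159.15/mo: n = ⌈−ln(1 − rB₀/P)/ln(1+r)⌉ = 29 payments (last €148.25); total interest = total paid − €4,175.00 = €429.45.
At €209.15/mo: 22 payments (last €103.14); total interest €320.29.
Interest saved = €429.45 − €320.29 = €109.16.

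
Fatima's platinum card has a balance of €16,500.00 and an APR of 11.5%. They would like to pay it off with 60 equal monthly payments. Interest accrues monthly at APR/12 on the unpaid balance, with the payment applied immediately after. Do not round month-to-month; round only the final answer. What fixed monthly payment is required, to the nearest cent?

Monthly rate r = 11.5%/12 = 0.958333% = 0.00958333.
Level-payment amortization: P = B₀·r / (1 − (1+r)^(−n)) = 16500.00·0.00958333 / (1 − 1.00958^(−60)).
Denominator 1 − (1+r)^(−60) = 0.435752486.
P = 158.125 / 0.435752486 ≈ 362.88.

€362.88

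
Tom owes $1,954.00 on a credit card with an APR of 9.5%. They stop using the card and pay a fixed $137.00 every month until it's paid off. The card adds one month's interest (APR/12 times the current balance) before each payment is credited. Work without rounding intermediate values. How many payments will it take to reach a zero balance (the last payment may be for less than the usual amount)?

16 months

Monthly rate r = 9.5%/12 = 0.791667% = 0.00791667.
Recurrence: B ← B·(1+r) − $137.00.
Month 1: interest $15.47; balance after payment $1,832.47.
Month 2: interest $14.51; balance after payment $1,709.98.
Closed form: n = −ln(1 − rB₀/P)/ln(1+r) = −ln(0.88709)/ln(1.00792) ≈ 15.194, so the balance reaches zero during payment 16.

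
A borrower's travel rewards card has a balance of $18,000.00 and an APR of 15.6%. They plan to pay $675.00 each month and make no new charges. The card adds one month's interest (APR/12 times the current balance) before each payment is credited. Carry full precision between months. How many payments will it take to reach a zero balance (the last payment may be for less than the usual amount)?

Monthly rate r = 15.6%/12 = 1.3% = 0.013.
Recurrence: B ← B·(1+r) − $675.00.
Month 1: interest $234.00; balance after payment $17,559.00.
Month 2: interest $228.27; balance after payment $17,112.27.
Closed form: n = −ln(1 − rB₀/P)/ln(1+r) = −ln(0.65333)/ln(1.013) ≈ 32.956, so the balance reaches zero during payment 33.

33 months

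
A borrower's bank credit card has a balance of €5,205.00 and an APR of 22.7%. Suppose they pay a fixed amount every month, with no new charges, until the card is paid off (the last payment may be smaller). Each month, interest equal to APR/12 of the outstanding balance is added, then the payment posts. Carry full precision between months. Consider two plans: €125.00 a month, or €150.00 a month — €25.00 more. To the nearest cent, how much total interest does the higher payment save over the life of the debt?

€1,786.17

Monthly rate r = 22.7%/12 = 1.89167% = 0.0189167.
At €125.00/mo: n = ⌈−ln(1 − rB₀/P)/ln(1+r)⌉ = 83 payments (last €87.16); total interest = total paid − €5,205.00 = €5,132.16.
At €150.00/mo: 58 payments (last €0.99); total interest €3,345.99.
Interest saved = €5,132.16 − €3,345.99 = €1,786.17.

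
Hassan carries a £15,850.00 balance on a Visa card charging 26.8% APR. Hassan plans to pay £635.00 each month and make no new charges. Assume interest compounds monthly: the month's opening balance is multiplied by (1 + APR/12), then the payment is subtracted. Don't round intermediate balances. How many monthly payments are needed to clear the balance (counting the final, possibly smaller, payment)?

37 months

Monthly rate r = 26.8%/12 = 2.23333% = 0.0223333.
Recurrence: B ← B·(1+r) − £635.00.
Month 1: interest £353.98; balance after payment £15,568.98.
Month 2: interest £347.71; balance after payment £15,281.69.
Closed form: n = −ln(1 − rB₀/P)/ln(1+r) = −ln(0.44255)/ln(1.02233) ≈ 36.908, so the balance reaches zero during payment 37.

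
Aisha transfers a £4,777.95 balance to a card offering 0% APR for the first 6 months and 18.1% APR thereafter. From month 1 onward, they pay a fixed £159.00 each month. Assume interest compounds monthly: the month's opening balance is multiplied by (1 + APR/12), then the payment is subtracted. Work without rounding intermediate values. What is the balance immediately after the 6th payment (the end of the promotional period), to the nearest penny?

Promo months 1–6 at r₀ = 0%/12 = 0; months 7+ at r₁ = 18.1%/12 = 0.0150833.
After month 6 (no interest yet): B = £4,777.95 − 6·£159.00 = £3,823.95.

£3,823.95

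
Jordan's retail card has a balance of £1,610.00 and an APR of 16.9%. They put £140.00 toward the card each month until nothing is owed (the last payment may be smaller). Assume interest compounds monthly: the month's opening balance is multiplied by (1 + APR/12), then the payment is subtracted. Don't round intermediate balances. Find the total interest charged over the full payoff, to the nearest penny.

£158.99

Monthly rate r = 16.9%/12 = 1.40833% = 0.0140833.
Payoff takes n = ⌈−ln(1 − rB₀/P)/ln(1+r)⌉ = ⌈12.634⌉ = 13 payments; the last is £88.99.
Total paid = 12·£140.00 + £88.99 = £1,768.99.
Total interest = total paid − principal = £1,768.99 − £1,610.00 = £158.99.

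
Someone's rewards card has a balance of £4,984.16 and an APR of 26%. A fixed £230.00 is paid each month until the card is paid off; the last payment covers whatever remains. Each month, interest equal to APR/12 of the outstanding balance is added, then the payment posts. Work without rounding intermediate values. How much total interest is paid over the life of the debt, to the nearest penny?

£1,819.00

Monthly rate r = 26%/12 = 2.16667% = 0.0216667.
Payoff takes n = ⌈−ln(1 − rB₀/P)/ln(1+r)⌉ = ⌈29.576⌉ = 30 payments; the last is £133.16.
Total paid = 29·£230.00 + £133.16 = £6,803.16.
Total interest = total paid − principal = £6,803.16 − £4,984.16 = £1,819.00.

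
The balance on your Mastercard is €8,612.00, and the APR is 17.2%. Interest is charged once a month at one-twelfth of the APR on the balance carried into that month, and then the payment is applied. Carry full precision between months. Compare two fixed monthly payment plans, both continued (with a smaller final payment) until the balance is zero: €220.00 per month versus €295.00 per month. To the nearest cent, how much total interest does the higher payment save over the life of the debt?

Monthly rate r = 17.2%/12 = 1.43333% = 0.0143333.
At €220.00/mo: n = ⌈−ln(1 − rB₀/P)/ln(1+r)⌉ = 58 payments (last €189.54); total interest = total paid − €8,612.00 = €4,117.54.
At €295.00/mo: 39 payments (last €25.75); total interest €2,623.75.
Interest saved = €4,117.54 − €2,623.75 = €1,493.79.

€1,493.79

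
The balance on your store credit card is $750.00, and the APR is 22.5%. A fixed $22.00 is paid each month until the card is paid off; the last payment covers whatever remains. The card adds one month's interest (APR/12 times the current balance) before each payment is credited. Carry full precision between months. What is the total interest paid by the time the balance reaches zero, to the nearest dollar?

Monthly rate r = 22.5%/12 = 1.875% = 0.01875.
Payoff takes n = ⌈−ln(1 − rB₀/P)/ln(1+r)⌉ = ⌈54.878⌉ = 55 payments; the last is $19.35.
Total paid = 54·$22.00 + $19.35 = $1,207.35.
Total interest = total paid − principal = $1,207.35 − $750.00 = $457.35.

$457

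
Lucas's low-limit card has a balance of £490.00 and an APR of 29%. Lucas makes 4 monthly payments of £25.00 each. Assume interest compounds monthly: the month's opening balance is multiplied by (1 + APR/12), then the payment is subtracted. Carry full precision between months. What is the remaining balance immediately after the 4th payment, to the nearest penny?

£435.43

Monthly rate r = 29%/12 = 2.41667% = 0.0241667.
Each month: B ← B·(1+r) − £25.00.
Month 1: interest £11.84; balance after payment £476.84.
Month 2: interest £11.52; balance after payment £463.37.
Month 3: interest £11.20; balance after payment £449.56.
Month 4: interest £10.86; balance after payment £435.43.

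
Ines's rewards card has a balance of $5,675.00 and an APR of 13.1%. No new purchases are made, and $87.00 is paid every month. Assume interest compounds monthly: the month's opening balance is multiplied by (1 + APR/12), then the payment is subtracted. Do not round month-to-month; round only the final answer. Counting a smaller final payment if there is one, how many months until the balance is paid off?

115 payments

Monthly rate r = 13.1%/12 = 1.09167% = 0.0109167.
Recurrence: B ← B·(1+r) − $87.00.
Month 1: interest $61.95; balance after payment $5,649.95.
Month 2: interest $61.68; balance after payment $5,624.63.
Closed form: n = −ln(1 − rB₀/P)/ln(1+r) = −ln(0.28791)/ln(1.01092) ≈ 114.678, so the balance reaches zero during payment 115.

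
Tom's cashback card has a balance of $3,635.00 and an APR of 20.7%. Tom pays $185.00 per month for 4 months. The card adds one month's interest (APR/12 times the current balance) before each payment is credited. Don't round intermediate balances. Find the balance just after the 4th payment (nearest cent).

$3,133.01

Monthly rate r = 20.7%/12 = 1.725% = 0.01725.
Each month: B ← B·(1+r) − $185.00.
Month 1: interest $62.70; balance after payment $3,512.70.
Month 2: interest $60.59; balance after payment $3,388.30.
Month 3: interest $58.45; balance after payment $3,261.75.
Month 4: interest $56.27; balance after payment $3,133.01.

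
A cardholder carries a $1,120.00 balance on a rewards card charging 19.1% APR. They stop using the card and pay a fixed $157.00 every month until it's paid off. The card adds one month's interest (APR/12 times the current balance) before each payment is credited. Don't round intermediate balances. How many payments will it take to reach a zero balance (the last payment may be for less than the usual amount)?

8 months

Monthly rate r = 19.1%/12 = 1.59167% = 0.0159167.
Recurrence: B ← B·(1+r) − $157.00.
Month 1: interest $17.83; balance after payment $980.83.
Month 2: interest $15.61; balance after payment $839.44.
Closed form: n = −ln(1 − rB₀/P)/ln(1+r) = −ln(0.88645)/ln(1.01592) ≈ 7.632, so the balance reaches zero during payment 8.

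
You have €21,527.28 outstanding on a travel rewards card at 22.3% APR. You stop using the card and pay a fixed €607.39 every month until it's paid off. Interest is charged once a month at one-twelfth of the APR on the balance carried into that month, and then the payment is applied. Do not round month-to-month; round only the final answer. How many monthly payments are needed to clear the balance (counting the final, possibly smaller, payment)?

Monthly rate r = 22.3%/12 = 1.85833% = 0.0185833.
Recurrence: B ← B·(1+r) − €607.39.
Month 1: interest €400.05; balance after payment €21,319.94.
Month 2: interest €396.20; balance after payment €21,108.74.
Closed form: n = −ln(1 − rB₀/P)/ln(1+r) = −ln(0.34136)/ln(1.01858) ≈ 58.373, so the balance reaches zero during payment 59.

59 payments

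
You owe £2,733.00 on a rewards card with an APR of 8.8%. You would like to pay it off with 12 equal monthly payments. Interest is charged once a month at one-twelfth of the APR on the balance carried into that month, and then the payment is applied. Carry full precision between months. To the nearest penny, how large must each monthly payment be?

£238.75

Monthly rate r = 8.8%/12 = 0.733333% = 0.00733333.
Level-payment amortization: P = B₀·r / (1 − (1+r)^(−n)) = 2733.00·0.00733333 / (1 − 1.00733^(−12)).
Denominator 1 − (1+r)^(−12) = 0.0839450272.
P = 20.042 / 0.0839450272 ≈ 238.75.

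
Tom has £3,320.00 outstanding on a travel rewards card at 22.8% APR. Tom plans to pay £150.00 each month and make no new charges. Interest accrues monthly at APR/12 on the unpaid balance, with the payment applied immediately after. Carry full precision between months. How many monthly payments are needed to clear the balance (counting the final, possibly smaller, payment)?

Monthly rate r = 22.8%/12 = 1.9% = 0.019.
Recurrence: B ← B·(1+r) − £150.00.
Month 1: interest £63.08; balance after payment £3,233.08.
Month 2: interest £61.43; balance after payment £3,144.51.
Closed form: n = −ln(1 − rB₀/P)/ln(1+r) = −ln(0.57947)/ln(1.019) ≈ 28.990, so the balance reaches zero during payment 29.

29 payments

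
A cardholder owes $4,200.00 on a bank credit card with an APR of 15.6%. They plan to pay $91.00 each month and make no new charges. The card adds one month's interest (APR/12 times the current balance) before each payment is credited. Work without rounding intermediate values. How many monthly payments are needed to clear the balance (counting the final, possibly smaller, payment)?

71 months

Monthly rate r = 15.6%/12 = 1.3% = 0.013.
Recurrence: B ← B·(1+r) − $91.00.
Month 1: interest $54.60; balance after payment $4,163.60.
Month 2: interest $54.13; balance after payment $4,126.73.
Closed form: n = −ln(1 − rB₀/P)/ln(1+r) = −ln(0.4)/ln(1.013) ≈ 70.941, so the balance reaches zero during payment 71.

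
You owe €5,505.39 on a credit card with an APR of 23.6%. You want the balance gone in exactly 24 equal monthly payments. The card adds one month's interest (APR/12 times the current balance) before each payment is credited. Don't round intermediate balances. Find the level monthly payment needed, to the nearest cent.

Monthly rate r = 23.6%/12 = 1.96667% = 0.0196667.
Level-payment amortization: P = B₀·r / (1 − (1+r)^(−n)) = 5505.39·0.0196667 / (1 − 1.01967^(−24)).
Denominator 1 − (1+r)^(−24) = 0.373382289.
P = 108.273 / 0.373382289 ≈ 289.98.

€289.98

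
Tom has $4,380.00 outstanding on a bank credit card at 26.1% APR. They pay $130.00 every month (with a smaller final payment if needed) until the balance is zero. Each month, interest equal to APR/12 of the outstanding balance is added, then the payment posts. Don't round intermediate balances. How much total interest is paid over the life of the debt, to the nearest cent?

Monthly rate r = 26.1%/12 = 2.175% = 0.02175.
Payoff takes n = ⌈−ln(1 − rB₀/P)/ln(1+r)⌉ = ⌈61.337⌉ = 62 payments; the last is $44.17.
Total paid = 61·$130.00 + $44.17 = $7,974.17.
Total interest = total paid − principal = $7,974.17 − $4,380.00 = $3,594.17.

$3,594.17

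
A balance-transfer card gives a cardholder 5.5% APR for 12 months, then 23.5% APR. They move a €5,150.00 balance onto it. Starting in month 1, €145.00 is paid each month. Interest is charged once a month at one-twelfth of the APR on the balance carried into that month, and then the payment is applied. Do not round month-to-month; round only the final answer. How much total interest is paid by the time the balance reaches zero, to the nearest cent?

€1,679.80

Promo months 1–12 at r₀ = 5.5%/12 = 0.00458333; months 13+ at r₁ = 23.5%/12 = 0.0195833.
After month 12: iterate B ← B·(1+r₀) − €145.00 for 12 months → €3,655.96.
Then at r₁ with €145.00/mo: n₂ = −ln(1 − r₁·B/P)/ln(1+r₁) ≈ 35.10 → 36 more payments.
Total paid = 47·€145.00 + €14.80 = €6,829.80; interest = €6,829.80 − €5,150.00 = €1,679.80.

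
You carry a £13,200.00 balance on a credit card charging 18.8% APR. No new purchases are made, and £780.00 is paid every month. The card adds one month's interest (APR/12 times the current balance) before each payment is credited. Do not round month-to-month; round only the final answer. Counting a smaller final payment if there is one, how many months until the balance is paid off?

Monthly rate r = 18.8%/12 = 1.56667% = 0.0156667.
Recurrence: B ← B·(1+r) − £780.00.
Month 1: interest £206.80; balance after payment £12,626.80.
Month 2: interest £197.82; balance after payment £12,044.62.
Closed form: n = −ln(1 − rB₀/P)/ln(1+r) = −ln(0.73487)/ln(1.01567) ≈ 19.817, so the balance reaches zero during payment 20.

20 payments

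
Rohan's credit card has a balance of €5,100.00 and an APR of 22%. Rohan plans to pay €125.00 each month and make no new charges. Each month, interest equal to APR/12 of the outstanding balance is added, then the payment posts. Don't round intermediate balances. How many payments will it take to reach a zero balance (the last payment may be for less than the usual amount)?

Monthly rate r = 22%/12 = 1.83333% = 0.0183333.
Recurrence: B ← B·(1+r) − €125.00.
Month 1: interest €93.50; balance after payment €5,068.50.
Month 2: interest €92.92; balance after payment €5,036.42.
Closed form: n = −ln(1 − rB₀/P)/ln(1+r) = −ln(0.252)/ln(1.01833) ≈ 75.869, so the balance reaches zero during payment 76.

76 months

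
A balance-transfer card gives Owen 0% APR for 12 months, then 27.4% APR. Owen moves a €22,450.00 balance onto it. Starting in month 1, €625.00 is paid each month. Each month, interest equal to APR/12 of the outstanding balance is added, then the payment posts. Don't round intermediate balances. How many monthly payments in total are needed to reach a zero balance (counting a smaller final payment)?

Promo months 1–12 at r₀ = 0%/12 = 0; months 13+ at r₁ = 27.4%/12 = 0.0228333.
After month 12 (no interest yet): B = €22,450.00 − 12·€625.00 = €14,950.00.
Then at r₁ with €625.00/mo: n₂ = −ln(1 − r₁·B/P)/ln(1+r₁) ≈ 34.99 → 35 more payments.

47 payments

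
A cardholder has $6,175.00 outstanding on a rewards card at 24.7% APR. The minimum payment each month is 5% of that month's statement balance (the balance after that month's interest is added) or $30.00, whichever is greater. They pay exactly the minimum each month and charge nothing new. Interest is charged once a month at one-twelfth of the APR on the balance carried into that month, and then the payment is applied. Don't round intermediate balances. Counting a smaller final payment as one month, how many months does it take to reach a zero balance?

Monthly rate r = 24.7%/12 = 2.05833% = 0.0205833.
While 5% of the post-interest balance exceeds $30.00, each month B ← (B·(1+r))·(1 − 0.05), i.e. B shrinks by the factor (1+r)·0.95 = 0.96955.
This holds for months 1–77. Entering month 78 the balance is $571.07; 5% of the post-interest balance is now below $30.00, so the flat $30.00 minimum applies from here.
From month 78 a fixed $30.00 at rate r clears $571.07 in 25 more payments. Total: 77 + 25 = 102 months.

102 months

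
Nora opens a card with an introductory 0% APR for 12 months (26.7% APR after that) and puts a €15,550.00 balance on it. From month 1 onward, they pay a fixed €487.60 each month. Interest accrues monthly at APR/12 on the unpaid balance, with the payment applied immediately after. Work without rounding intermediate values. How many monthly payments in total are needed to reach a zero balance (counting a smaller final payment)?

39 months

Promo months 1–12 at r₀ = 0%/12 = 0; months 13+ at r₁ = 26.7%/12 = 0.02225.
After month 12 (no interest yet): B = €15,550.00 − 12·€487.60 = €9,698.80.
Then at r₁ with €487.60/mo: n₂ = −ln(1 − r₁·B/P)/ln(1+r₁) ≈ 26.56 → 27 more payments.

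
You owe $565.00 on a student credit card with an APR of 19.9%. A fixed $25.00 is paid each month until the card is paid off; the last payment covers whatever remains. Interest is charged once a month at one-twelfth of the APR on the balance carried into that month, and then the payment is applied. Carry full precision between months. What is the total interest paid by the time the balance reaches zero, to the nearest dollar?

$149

Monthly rate r = 19.9%/12 = 1.65833% = 0.0165833.
Payoff takes n = ⌈−ln(1 − rB₀/P)/ln(1+r)⌉ = ⌈28.555⌉ = 29 payments; the last is $13.93.
Total paid = 28·$25.00 + $13.93 = $713.93.
Total interest = total paid − principal = $713.93 − $565.00 = $148.93.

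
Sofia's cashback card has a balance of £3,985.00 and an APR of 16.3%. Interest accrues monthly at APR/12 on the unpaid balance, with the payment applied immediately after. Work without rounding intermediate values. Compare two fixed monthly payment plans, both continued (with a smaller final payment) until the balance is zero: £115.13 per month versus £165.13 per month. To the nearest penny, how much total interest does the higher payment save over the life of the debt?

£558.56

Monthly rate r = 16.3%/12 = 1.35833% = 0.0135833.
At £115.13/mo: n = ⌈−ln(1 − rB₀/P)/ln(1+r)⌉ = 48 payments (last £9.12); total interest = total paid − £3,985.00 = £1,435.23.
At £165.13/mo: 30 payments (last £72.90); total interest £876.67.
Interest saved = £1,435.23 − £876.67 = £558.56.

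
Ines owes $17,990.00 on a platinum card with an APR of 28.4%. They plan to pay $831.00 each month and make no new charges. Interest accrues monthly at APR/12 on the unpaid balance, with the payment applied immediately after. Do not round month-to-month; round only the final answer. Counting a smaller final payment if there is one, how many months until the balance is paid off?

31 payments

Monthly rate r = 28.4%/12 = 2.36667% = 0.0236667.
Recurrence: B ← B·(1+r) − $831.00.
Month 1: interest $425.76; balance after payment $17,584.76.
Month 2: interest $416.17; balance after payment $17,169.94.
Closed form: n = −ln(1 − rB₀/P)/ln(1+r) = −ln(0.48765)/ln(1.02367) ≈ 30.702, so the balance reaches zero during payment 31.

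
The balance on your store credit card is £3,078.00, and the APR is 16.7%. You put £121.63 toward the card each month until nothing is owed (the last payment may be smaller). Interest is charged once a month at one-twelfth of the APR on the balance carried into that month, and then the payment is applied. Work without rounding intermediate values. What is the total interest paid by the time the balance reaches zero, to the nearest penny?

£742.88

Monthly rate r = 16.7%/12 = 1.39167% = 0.0139167.
Payoff takes n = ⌈−ln(1 − rB₀/P)/ln(1+r)⌉ = ⌈31.412⌉ = 32 payments; the last is £50.35.
Total paid = 31·£121.63 + £50.35 = £3,820.88.
Total interest = total paid − principal = £3,820.88 − £3,078.00 = £742.88.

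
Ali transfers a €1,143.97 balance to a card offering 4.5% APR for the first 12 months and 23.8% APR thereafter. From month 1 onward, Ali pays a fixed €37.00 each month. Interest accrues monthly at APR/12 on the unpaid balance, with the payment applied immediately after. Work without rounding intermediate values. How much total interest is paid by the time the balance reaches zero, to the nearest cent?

€257.47

Promo months 1–12 at r₀ = 4.5%/12 = 0.00375; months 13+ at r₁ = 23.8%/12 = 0.0198333.
After month 12: iterate B ← B·(1+r₀) − €37.00 for 12 months → €743.25.
Then at r₁ with €37.00/mo: n₂ = −ln(1 − r₁·B/P)/ln(1+r₁) ≈ 25.88 → 26 more payments.
Total paid = 37·€37.00 + €32.44 = €1,401.44; interest = €1,401.44 − €1,143.97 = €257.47.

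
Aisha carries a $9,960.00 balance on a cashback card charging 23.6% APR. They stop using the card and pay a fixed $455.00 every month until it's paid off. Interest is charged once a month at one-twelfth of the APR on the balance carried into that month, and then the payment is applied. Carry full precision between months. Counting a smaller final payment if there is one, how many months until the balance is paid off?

Monthly rate r = 23.6%/12 = 1.96667% = 0.0196667.
Recurrence: B ← B·(1+r) − $455.00.
Month 1: interest $195.88; balance after payment $9,700.88.
Month 2: interest $190.78; balance after payment $9,436.66.
Closed form: n = −ln(1 − rB₀/P)/ln(1+r) = −ln(0.56949)/ln(1.01967) ≈ 28.908, so the balance reaches zero during payment 29.

29 payments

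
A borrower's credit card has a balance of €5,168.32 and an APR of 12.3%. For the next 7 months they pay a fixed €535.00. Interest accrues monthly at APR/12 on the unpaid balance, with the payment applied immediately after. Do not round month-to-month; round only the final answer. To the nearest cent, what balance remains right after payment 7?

€1,688.60

Monthly rate r = 12.3%/12 = 1.025% = 0.01025.
Each month: B ← B·(1+r) − €535.00.
Month 1: interest €52.98; balance after payment €4,686.30.
Month 2: interest €48.03; balance after payment €4,199.33.
Month 3: interest €43.04; balance after payment €3,707.37.
Month 4: interest €38.00; balance after payment €3,210.37.
Month 5: interest €32.91; balance after payment €2,708.28.
Month 6: interest €27.76; balance after payment €2,201.04.
Month 7: interest €22.56; balance after payment €1,688.60.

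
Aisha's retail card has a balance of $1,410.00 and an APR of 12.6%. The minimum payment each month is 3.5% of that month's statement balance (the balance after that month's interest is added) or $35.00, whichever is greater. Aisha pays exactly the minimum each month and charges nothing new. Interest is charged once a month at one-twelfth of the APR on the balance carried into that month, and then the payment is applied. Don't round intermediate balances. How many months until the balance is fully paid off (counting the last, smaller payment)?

Monthly rate r = 12.6%/12 = 1.05% = 0.0105.
While 3.5% of the post-interest balance exceeds $35.00, each month B ← (B·(1+r))·(1 − 0.035), i.e. B shrinks by the factor (1+r)·0.965 = 0.97513.
This holds for months 1–15. Entering month 16 the balance is $966.44; 3.5% of the post-interest balance is now below $35.00, so the flat $35.00 minimum applies from here.
From month 16 a fixed $35.00 at rate r clears $966.44 in 33 more payments. Total: 15 + 33 = 48 months.

48 months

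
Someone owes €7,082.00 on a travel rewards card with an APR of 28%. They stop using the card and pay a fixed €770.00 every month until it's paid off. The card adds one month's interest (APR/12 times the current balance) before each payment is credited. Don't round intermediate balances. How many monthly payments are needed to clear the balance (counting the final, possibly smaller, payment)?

11 payments

Monthly rate r = 28%/12 = 2.33333% = 0.0233333.
Recurrence: B ← B·(1+r) − €770.00.
Month 1: interest €165.25; balance after payment €6,477.25.
Month 2: interest €151.14; balance after payment €5,858.38.
Closed form: n = −ln(1 − rB₀/P)/ln(1+r) = −ln(0.78539)/ln(1.02333) ≈ 10.473, so the balance reaches zero during payment 11.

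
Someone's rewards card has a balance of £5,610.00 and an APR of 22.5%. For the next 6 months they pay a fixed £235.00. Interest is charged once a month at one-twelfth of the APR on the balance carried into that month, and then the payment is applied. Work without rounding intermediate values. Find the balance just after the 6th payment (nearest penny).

Monthly rate r = 22.5%/12 = 1.875% = 0.01875.
Each month: B ← B·(1+r) − £235.00.
Month 1: interest £105.19; balance after payment £5,480.19.
Month 2: interest £102.75; balance after payment £5,347.94.
Month 3: interest £100.27; balance after payment £5,213.21.
Month 4: interest £97.75; balance after payment £5,075.96.
Month 5: interest £95.17; balance after payment £4,936.14.
Month 6: interest £92.55; balance after payment £4,793.69.

£4,793.69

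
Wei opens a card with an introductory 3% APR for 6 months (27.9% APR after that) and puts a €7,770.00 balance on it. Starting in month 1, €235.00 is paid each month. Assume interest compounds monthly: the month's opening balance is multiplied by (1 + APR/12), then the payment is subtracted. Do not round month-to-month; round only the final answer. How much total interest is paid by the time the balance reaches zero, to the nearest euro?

€4,086

Promo months 1–6 at r₀ = 3%/12 = 0.0025; months 7+ at r₁ = 27.9%/12 = 0.02325.
After month 6: iterate B ← B·(1+r₀) − €235.00 for 6 months → €6,468.44.
Then at r₁ with €235.00/mo: n₂ = −ln(1 − r₁·B/P)/ln(1+r₁) ≈ 44.45 → 45 more payments.
Total paid = 50·€235.00 + €105.56 = €11,855.56; interest = €11,855.56 − €7,770.00 = €4,085.56.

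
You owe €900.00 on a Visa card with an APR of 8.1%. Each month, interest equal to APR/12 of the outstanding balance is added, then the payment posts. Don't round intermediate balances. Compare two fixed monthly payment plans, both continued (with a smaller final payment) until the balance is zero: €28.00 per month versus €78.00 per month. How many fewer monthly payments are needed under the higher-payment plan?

Monthly rate r = 8.1%/12 = 0.675% = 0.00675.
At €28.00/mo: n = ⌈−ln(1 − rB₀/P)/ln(1+r)⌉ = 37 payments (last €9.98); total interest = total paid − €900.00 = €117.98.
At €78.00/mo: 13 payments (last €4.15); total interest €40.15.
Payments saved = 37 − 13 = 24.

24 fewer payments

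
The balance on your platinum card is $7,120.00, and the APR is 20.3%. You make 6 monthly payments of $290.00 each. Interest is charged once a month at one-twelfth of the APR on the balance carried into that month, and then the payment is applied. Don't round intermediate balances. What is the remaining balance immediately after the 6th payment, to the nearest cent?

$6,058.67

Monthly rate r = 20.3%/12 = 1.69167% = 0.0169167.
Each month: B ← B·(1+r) − $290.00.
Month 1: interest $120.45; balance after payment $6,950.45.
Month 2: interest $117.58; balance after payment $6,778.03.
Month 3: interest $114.66; balance after payment $6,602.69.
Month 4: interest $111.70; balance after payment $6,424.38.
Month 5: interest $108.68; balance after payment $6,243.06.
Month 6: interest $105.61; balance after payment $6,058.67.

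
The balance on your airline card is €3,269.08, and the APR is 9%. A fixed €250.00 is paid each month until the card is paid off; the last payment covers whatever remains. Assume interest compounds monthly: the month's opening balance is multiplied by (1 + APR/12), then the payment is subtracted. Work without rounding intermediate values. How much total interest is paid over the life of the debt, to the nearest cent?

Monthly rate r = 9%/12 = 0.75% = 0.0075.
Payoff takes n = ⌈−ln(1 − rB₀/P)/ln(1+r)⌉ = ⌈13.814⌉ = 14 payments; the last is €203.73.
Total paid = 13·€250.00 + €203.73 = €3,453.73.
Total interest = total paid − principal = €3,453.73 − €3,269.08 = €184.65.

€184.65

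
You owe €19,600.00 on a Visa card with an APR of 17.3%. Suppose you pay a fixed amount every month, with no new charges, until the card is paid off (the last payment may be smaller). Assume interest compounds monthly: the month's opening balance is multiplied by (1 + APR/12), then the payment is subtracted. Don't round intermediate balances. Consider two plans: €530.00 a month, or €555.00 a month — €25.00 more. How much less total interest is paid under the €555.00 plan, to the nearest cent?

Monthly rate r = 17.3%/12 = 1.44167% = 0.0144167.
At €530.00/mo: n = ⌈−ln(1 − rB₀/P)/ln(1+r)⌉ = 54 payments (last €115.72); total interest = total paid − €19,600.00 = €8,605.72.
At €555.00/mo: 50 payments (last €396.35); total interest €7,991.35.
Interest saved = €8,605.72 − €7,991.35 = €614.37.

€614.37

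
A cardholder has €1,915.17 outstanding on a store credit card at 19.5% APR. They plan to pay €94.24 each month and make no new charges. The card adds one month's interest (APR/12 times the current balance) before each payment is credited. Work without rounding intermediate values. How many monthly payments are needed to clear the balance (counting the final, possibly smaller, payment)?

Monthly rate r = 19.5%/12 = 1.625% = 0.01625.
Recurrence: B ← B·(1+r) − €94.24.
Month 1: interest €31.12; balance after payment €1,852.05.
Month 2: interest €30.10; balance after payment €1,787.91.
Closed form: n = −ln(1 − rB₀/P)/ln(1+r) = −ln(0.66976)/ln(1.01625) ≈ 24.866, so the balance reaches zero during payment 25.

25 months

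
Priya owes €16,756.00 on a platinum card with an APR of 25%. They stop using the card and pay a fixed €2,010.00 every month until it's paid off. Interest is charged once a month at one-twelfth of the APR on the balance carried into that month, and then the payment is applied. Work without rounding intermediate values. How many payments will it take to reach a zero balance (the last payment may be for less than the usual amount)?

10 months

Monthly rate r = 25%/12 = 2.08333% = 0.0208333.
Recurrence: B ← B·(1+r) − €2,010.00.
Month 1: interest €349.08; balance after payment €15,095.08.
Month 2: interest €314.48; balance after payment €13,399.56.
Closed form: n = −ln(1 − rB₀/P)/ln(1+r) = −ln(0.82633)/ln(1.02083) ≈ 9.252, so the balance reaches zero during payment 10.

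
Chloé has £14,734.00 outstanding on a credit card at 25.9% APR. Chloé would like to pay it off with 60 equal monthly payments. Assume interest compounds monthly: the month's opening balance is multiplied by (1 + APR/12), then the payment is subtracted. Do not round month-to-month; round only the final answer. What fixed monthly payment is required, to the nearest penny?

Monthly rate r = 25.9%/12 = 2.15833% = 0.0215833.
Level-payment amortization: P = B₀·r / (1 − (1+r)^(−n)) = 14734.00·0.0215833 / (1 − 1.02158^(−60)).
Denominator 1 − (1+r)^(−60) = 0.722302442.
P = 318.009 / 0.722302442 ≈ 440.27.

£440.27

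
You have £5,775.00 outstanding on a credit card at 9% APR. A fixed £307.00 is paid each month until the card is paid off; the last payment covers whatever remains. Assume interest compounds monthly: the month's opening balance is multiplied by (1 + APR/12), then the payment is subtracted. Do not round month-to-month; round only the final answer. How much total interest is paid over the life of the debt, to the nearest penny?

£473.84

Monthly rate r = 9%/12 = 0.75% = 0.0075.
Payoff takes n = ⌈−ln(1 − rB₀/P)/ln(1+r)⌉ = ⌈20.354⌉ = 21 payments; the last is £108.84.
Total paid = 20·£307.00 + £108.84 = £6,248.84.
Total interest = total paid − principal = £6,248.84 − £5,775.00 = £473.84.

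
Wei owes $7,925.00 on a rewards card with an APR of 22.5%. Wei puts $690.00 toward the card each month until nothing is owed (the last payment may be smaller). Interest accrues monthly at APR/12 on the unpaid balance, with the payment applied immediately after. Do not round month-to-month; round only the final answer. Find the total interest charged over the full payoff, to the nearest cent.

Monthly rate r = 22.5%/12 = 1.875% = 0.01875.
Payoff takes n = ⌈−ln(1 − rB₀/P)/ln(1+r)⌉ = ⌈13.055⌉ = 14 payments; the last is $38.54.
Total paid = 13·$690.00 + $38.54 = $9,008.54.
Total interest = total paid − principal = $9,008.54 − $7,925.00 = $1,083.54.

$1,083.54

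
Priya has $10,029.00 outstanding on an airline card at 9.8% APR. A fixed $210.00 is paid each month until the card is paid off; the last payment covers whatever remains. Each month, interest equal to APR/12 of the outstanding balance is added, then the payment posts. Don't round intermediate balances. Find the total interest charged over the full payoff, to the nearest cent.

Monthly rate r = 9.8%/12 = 0.816667% = 0.00816667.
Payoff takes n = ⌈−ln(1 − rB₀/P)/ln(1+r)⌉ = ⌈60.776⌉ = 61 payments; the last is $163.16.
Total paid = 60·$210.00 + $163.16 = $12,763.16.
Total interest = total paid − principal = $12,763.16 − $10,029.00 = $2,734.16.

$2,734.16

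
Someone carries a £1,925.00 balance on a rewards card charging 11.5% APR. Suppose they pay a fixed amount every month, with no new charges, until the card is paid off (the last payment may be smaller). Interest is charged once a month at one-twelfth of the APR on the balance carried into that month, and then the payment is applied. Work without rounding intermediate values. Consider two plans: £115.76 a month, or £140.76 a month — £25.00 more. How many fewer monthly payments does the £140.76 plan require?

Monthly rate r = 11.5%/12 = 0.958333% = 0.00958333.
At £115.76/mo: n = ⌈−ln(1 − rB₀/P)/ln(1+r)⌉ = 19 payments (last £23.36); total interest = total paid − £1,925.00 = £182.04.
At £140.76/mo: 15 payments (last £102.74); total interest £148.38.
Payments saved = 19 − 15 = 4.

4 fewer payments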